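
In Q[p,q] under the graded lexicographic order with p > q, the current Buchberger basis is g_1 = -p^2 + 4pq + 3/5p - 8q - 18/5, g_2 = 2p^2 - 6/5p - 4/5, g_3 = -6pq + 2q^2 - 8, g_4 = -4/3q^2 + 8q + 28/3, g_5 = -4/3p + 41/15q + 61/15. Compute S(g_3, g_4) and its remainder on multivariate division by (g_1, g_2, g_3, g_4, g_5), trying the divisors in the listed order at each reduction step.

S(g_3, g_4) = -1/3q^3 + 6pq + 7p + 4/3q; remainder on division = 267/20q + 267/20.

lcm(LM(g_3), LM(g_4)) = pq^2.
S = (lcm/LT(g_3))·g_3 − (lcm/LT(g_4))·g_4 = -1/3q^3 + 6pq + 7p + 4/3q.
Reduce S modulo (g_1, g_2, g_3, g_4, g_5) in that order:
  leading term q^3: subtract (1/4q)·g_4 from -1/3q^3 + 6pq + 7p + 4/3q → 6pq - 2q^2 + 7p - q
  leading term pq: subtract (-1)·g_3 from 6pq - 2q^2 + 7p - q → 7p - q - 8
  leading term p: subtract (-21/4)·g_5 from 7p - q - 8 → 267/20q + 267/20
  leading term q: no divisor's leading term divides it; move 267/20q to the remainder.
  leading term 1: no divisor's leading term divides it; move 267/20 to the remainder.
The remainder 267/20q + 267/20 is nonzero, so it would be added as the next basis element.
This is the inner loop of Buchberger's algorithm — each nonzero remainder becomes a new basis element.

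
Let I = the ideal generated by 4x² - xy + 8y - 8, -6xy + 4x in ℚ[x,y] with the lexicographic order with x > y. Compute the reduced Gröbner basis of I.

G = {x² - ⅙x + 2y - 2, xy - ⅔x, y² - 5/3y + ⅔}

f_1 = 4x² - xy + 8y - 8, LT = x².
f_2 = -6xy + 4x, LT = xy.

S(f_1,f_2): lcm = x²y. S = ⅔x² - ¼xy² + 2y² - 2y.
  reduce S modulo (f_1, f_2):
  remainder 2y² - 10/3y + 4/3 ≠ 0; add g_3 = 2y² - 10/3y + 4/3 to the basis.

The other S-polynomials (S(f_1,g_3), S(f_2,g_3)) all reduce to 0 modulo the current basis, so we have a Gröbner basis.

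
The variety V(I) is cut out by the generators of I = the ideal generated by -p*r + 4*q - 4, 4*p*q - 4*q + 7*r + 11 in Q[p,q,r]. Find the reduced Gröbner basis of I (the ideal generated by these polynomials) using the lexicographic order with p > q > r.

G = {p*q - q + 7/4*r + 11/4, p*r - 4*q + 4, q**2 - 1/4*q*r - q + 7/16*r**2 + 11/16*r}

f_1 = -p*r + 4*q - 4, LT = p*r.
f_2 = 4*p*q - 4*q + 7*r + 11, LT = p*q.

S(f_1,f_2): lcm = p*q*r. S = -4*q**2 + q*r + 4*q - 7/4*r**2 - 11/4*r.
  leading term q**2: no divisor's leading term divides it; move -4*q**2 to the remainder.
  leading term q*r: no divisor's leading term divides it; move q*r to the remainder.
  leading term q: no divisor's leading term divides it; move 4*q to the remainder.
  leading term r**2: no divisor's leading term divides it; move -7/4*r**2 to the remainder.
  leading term r: no divisor's leading term divides it; move -11/4*r to the remainder.
  remainder -4*q**2 + q*r + 4*q - 7/4*r**2 - 11/4*r ≠ 0; add g_3 = -4*q**2 + q*r + 4*q - 7/4*r**2 - 11/4*r to the basis.

The other S-polynomials (S(f_1,g_3), S(f_2,g_3)) all reduce to 0 modulo the current basis, so we have a Gröbner basis.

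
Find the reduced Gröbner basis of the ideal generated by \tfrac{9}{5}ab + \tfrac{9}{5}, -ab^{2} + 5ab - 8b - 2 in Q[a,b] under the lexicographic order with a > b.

f_1 = \tfrac{9}{5}ab + \tfrac{9}{5}, LT = ab.
f_2 = -ab^{2} + 5ab - 8b - 2, LT = ab^{2}.

S(f_1,f_2): lcm = ab^{2}. S = 5ab - 7b - 2.
  reduce S modulo (f_1, f_2):
  remainder -7b - 7 ≠ 0; add g_3 = -7b - 7 to the basis.

S(f_1,g_3): lcm = ab. S = -a + 1.
  reduce S modulo (f_1, f_2, g_3):
  remainder -a + 1 ≠ 0; add g_4 = -a + 1 to the basis.

The other S-polynomials (S(f_2,g_3), S(f_1,g_4), S(f_2,g_4), S(g_3,g_4)) all reduce to 0 modulo the current basis, so we have a Gröbner basis.
Inter-reduce: drop elements whose leading term is divisible by another's, tail-reduce, and make monic.

G = {a - 1, b + 1}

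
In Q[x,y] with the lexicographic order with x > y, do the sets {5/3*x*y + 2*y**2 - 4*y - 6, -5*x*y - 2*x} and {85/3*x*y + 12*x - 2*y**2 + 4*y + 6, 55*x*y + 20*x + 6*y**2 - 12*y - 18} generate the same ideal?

For a fixed monomial order, each ideal has a unique reduced Gröbner basis; comparing bases decides equality.
Buchberger on the first generating set:
f_1 = 5/3*x*y + 2*y**2 - 4*y - 6, LT = x*y.
f_2 = -5*x*y - 2*x, LT = x*y.

S(f_1,f_2): lcm = x*y. S = -2/5*x + 6/5*y**2 - 12/5*y - 18/5.
  reduce S modulo (f_1, f_2):
  remainder -2/5*x + 6/5*y**2 - 12/5*y - 18/5 ≠ 0; add g_3 = -2/5*x + 6/5*y**2 - 12/5*y - 18/5 to the basis.

S(f_1,g_3): lcm = x*y. S = 3*y**3 - 24/5*y**2 - 57/5*y - 18/5.
  reduce S modulo (f_1, f_2, g_3):
  remainder 3*y**3 - 24/5*y**2 - 57/5*y - 18/5 ≠ 0; add g_4 = 3*y**3 - 24/5*y**2 - 57/5*y - 18/5 to the basis.

The other S-polynomials (S(f_2,g_3), S(f_1,g_4), S(f_2,g_4), S(g_3,g_4)) all reduce to 0 modulo the current basis, so we have a Gröbner basis.
Inter-reduce: drop elements whose leading term is divisible by another's, tail-reduce, and make monic.
Reduced Gröbner basis: {x - 3*y**2 + 6*y + 9, y**3 - 8/5*y**2 - 19/5*y - 6/5}.

Buchberger on the second generating set:
h_1 = 85/3*x*y + 12*x - 2*y**2 + 4*y + 6, LT = x*y.
h_2 = 55*x*y + 20*x + 6*y**2 - 12*y - 18, LT = x*y.

S(h_1,h_2): lcm = x*y. S = 56/935*x - 168/935*y**2 + 336/935*y + 504/935.
  reduce S modulo (h_1, h_2):
  remainder 56/935*x - 168/935*y**2 + 336/935*y + 504/935 ≠ 0; add k_3 = 56/935*x - 168/935*y**2 + 336/935*y + 504/935 to the basis.

S(h_1,k_3): lcm = x*y. S = 36/85*x + 3*y**3 - 516/85*y**2 - 753/85*y + 18/85.
  reduce S modulo (h_1, h_2, k_3):
  remainder 3*y**3 - 24/5*y**2 - 57/5*y - 18/5 ≠ 0; add k_4 = 3*y**3 - 24/5*y**2 - 57/5*y - 18/5 to the basis.

The other S-polynomials (S(h_2,k_3), S(h_1,k_4), S(h_2,k_4), S(k_3,k_4)) all reduce to 0 modulo the current basis, so we have a Gröbner basis.
Inter-reduce: drop elements whose leading term is divisible by another's, tail-reduce, and make monic.
Reduced Gröbner basis: {x - 3*y**2 + 6*y + 9, y**3 - 8/5*y**2 - 19/5*y - 6/5}.

These coincide, so the ideals are equal.
The same test decides containment: I ⊆ J iff every generator of I reduces to 0 modulo a Gröbner basis of J.

Yes, the ideals are equal.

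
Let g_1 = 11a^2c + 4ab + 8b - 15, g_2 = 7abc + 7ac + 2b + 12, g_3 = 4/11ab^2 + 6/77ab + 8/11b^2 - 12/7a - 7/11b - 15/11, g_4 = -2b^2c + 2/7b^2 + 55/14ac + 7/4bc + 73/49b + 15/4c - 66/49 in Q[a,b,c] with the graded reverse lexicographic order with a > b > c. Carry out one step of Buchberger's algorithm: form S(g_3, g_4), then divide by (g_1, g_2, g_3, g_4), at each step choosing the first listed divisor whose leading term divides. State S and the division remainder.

lcm(LM(g_3), LM(g_4)) = ab^2c.
S = (lcm/LT(g_3))·g_3 − (lcm/LT(g_4))·g_4 = 1/7ab^2 + 55/28a^2c + 61/56abc + 2b^2c + 73/98ab - 159/56ac - 7/4bc - 33/49a - 15/4c.
Reduce S modulo (g_1, g_2, g_3, g_4) in that order:
  leading term ab^2: subtract (11/28)·g_3 from 1/7ab^2 + 55/28a^2c + 61/56abc + 2b^2c + 73/98ab - 159/56ac - 7/4bc - 33/49a - 15/4c → 55/28a^2c + 61/56abc + 2b^2c + 5/7ab - 2/7b^2 - 159/56ac - 7/4bc + 1/4b - 15/4c + 15/28
  leading term a^2c: subtract (5/28)·g_1 from 55/28a^2c + 61/56abc + 2b^2c + 5/7ab - 2/7b^2 - 159/56ac - 7/4bc + 1/4b - 15/4c + 15/28 → 61/56abc + 2b^2c - 2/7b^2 - 159/56ac - 7/4bc - 33/28b - 15/4c + 45/14
  leading term abc: subtract (61/392)·g_2 from 61/56abc + 2b^2c - 2/7b^2 - 159/56ac - 7/4bc - 33/28b - 15/4c + 45/14 → 2b^2c - 2/7b^2 - 55/14ac - 7/4bc - 73/49b - 15/4c + 66/49
  leading term b^2c: subtract (-1)·g_4 from 2b^2c - 2/7b^2 - 55/14ac - 7/4bc - 73/49b - 15/4c + 66/49 → 0
The remainder is 0, so this S-polynomial contributes no new basis element.

S(g_3, g_4) = 1/7ab^2 + 55/28a^2c + 61/56abc + 2b^2c + 73/98ab - 159/56ac - 7/4bc - 33/49a - 15/4c; remainder on division = 0.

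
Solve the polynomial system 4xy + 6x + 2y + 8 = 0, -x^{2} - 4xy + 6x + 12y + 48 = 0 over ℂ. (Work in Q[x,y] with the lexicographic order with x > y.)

{(0, -4), (23/4 + sqrt(1185)/4, -143/112 - sqrt(1185)/112), (23/4 - sqrt(1185)/4, -143/112 + sqrt(1185)/112)}

Compute a lex Gröbner basis by Buchberger's algorithm.
f_1 = 4xy + 6x + 2y + 8, LT = xy.
f_2 = -x^{2} - 4xy + 6x + 12y + 48, LT = x^{2}.

S(f_1,f_2): lcm = x^{2}y. S = \tfrac{3}{2}x^{2} - 4xy^{2} + \tfrac{13}{2}xy + 2x + 12y^{2} + 48y.
  leading term x^{2}: subtract (-\tfrac{3}{2})·f_2 from \tfrac{3}{2}x^{2} - 4xy^{2} + \tfrac{13}{2}xy + 2x + 12y^{2} + 48y → -4xy^{2} + \tfrac{1}{2}xy + 11x + 12y^{2} + 66y + 72
  leading term xy^{2}: subtract (-y)·f_1 from -4xy^{2} + \tfrac{1}{2}xy + 11x + 12y^{2} + 66y + 72 → \tfrac{13}{2}xy + 11x + 14y^{2} + 74y + 72
  leading term xy: subtract (\tfrac{13}{8})·f_1 from \tfrac{13}{2}xy + 11x + 14y^{2} + 74y + 72 → \tfrac{5}{4}x + 14y^{2} + \tfrac{283}{4}y + 59
  leading term x: no divisor's leading term divides it; move \tfrac{5}{4}x to the remainder.
  leading term y^{2}: no divisor's leading term divides it; move 14y^{2} to the remainder.
  leading term y: no divisor's leading term divides it; move \tfrac{283}{4}y to the remainder.
  leading term 1: no divisor's leading term divides it; move 59 to the remainder.
  remainder \tfrac{5}{4}x + 14y^{2} + \tfrac{283}{4}y + 59 ≠ 0; add h_3 = \tfrac{5}{4}x + 14y^{2} + \tfrac{283}{4}y + 59 to the basis.

S(f_1,h_3): lcm = xy. S = \tfrac{3}{2}x - \tfrac{56}{5}y^{3} - \tfrac{283}{5}y^{2} - \tfrac{467}{10}y + 2.
  leading term x: subtract (\tfrac{6}{5})·h_3 from \tfrac{3}{2}x - \tfrac{56}{5}y^{3} - \tfrac{283}{5}y^{2} - \tfrac{467}{10}y + 2 → -\tfrac{56}{5}y^{3} - \tfrac{367}{5}y^{2} - \tfrac{658}{5}y - \tfrac{344}{5}
  leading term y^{3}: no divisor's leading term divides it; move -\tfrac{56}{5}y^{3} to the remainder.
  leading term y^{2}: no divisor's leading term divides it; move -\tfrac{367}{5}y^{2} to the remainder.
  leading term y: no divisor's leading term divides it; move -\tfrac{658}{5}y to the remainder.
  leading term 1: no divisor's leading term divides it; move -\tfrac{344}{5} to the remainder.
  remainder -\tfrac{56}{5}y^{3} - \tfrac{367}{5}y^{2} - \tfrac{658}{5}y - \tfrac{344}{5} ≠ 0; add h_4 = -\tfrac{56}{5}y^{3} - \tfrac{367}{5}y^{2} - \tfrac{658}{5}y - \tfrac{344}{5} to the basis.

The other S-polynomials (S(f_2,h_3), S(f_1,h_4), S(f_2,h_4), S(h_3,h_4)) all reduce to 0 modulo the current basis, so we have a Gröbner basis.
Inter-reduce: drop elements whose leading term is divisible by another's, tail-reduce, and make monic.
Reduced Gröbner basis: {x + \tfrac{56}{5}y^{2} + \tfrac{283}{5}y + \tfrac{236}{5}, y^{3} + \tfrac{367}{56}y^{2} + \tfrac{47}{4}y + \tfrac{43}{7}}.

The lex basis is triangular: the last element involves only y. Solving y^{3} + \tfrac{367}{56}y^{2} + \tfrac{47}{4}y + \tfrac{43}{7} = 0 gives y ∈ {-4, -143/112 - sqrt(1185)/112, -143/112 + sqrt(1185)/112}; substituting each value into the earlier elements determines the remaining variables.
  y = -4: the earlier basis element becomes x = 0, giving x = 0 — point (0, -4).
  y = -143/112 - sqrt(1185)/112: the earlier basis element becomes x - sqrt(1185)/4 - 23/4 = 0, giving x = 23/4 + sqrt(1185)/4 — point (23/4 + sqrt(1185)/4, -143/112 - sqrt(1185)/112).
  y = -143/112 + sqrt(1185)/112: the earlier basis element becomes x - 23/4 + sqrt(1185)/4 = 0, giving x = 23/4 - sqrt(1185)/4 — point (23/4 - sqrt(1185)/4, -143/112 + sqrt(1185)/112).
Each listed point satisfies every original equation (direct substitution).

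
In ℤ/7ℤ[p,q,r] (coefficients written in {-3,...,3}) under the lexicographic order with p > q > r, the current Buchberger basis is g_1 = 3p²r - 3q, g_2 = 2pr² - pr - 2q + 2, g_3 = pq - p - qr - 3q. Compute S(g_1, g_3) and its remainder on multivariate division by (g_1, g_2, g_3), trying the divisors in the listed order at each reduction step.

S(g_1, g_3) = p²r + pqr² + 3pqr - q²; remainder on division = 0.

lcm(LM(g_1), LM(g_3)) = p²qr.
S = (lcm/LT(g_1))·g_1 − (lcm/LT(g_3))·g_3 = p²r + pqr² + 3pqr - q².
Reduce S modulo (g_1, g_2, g_3) in that order:
  leading term p²r: subtract (-2)·g_1 from p²r + pqr² + 3pqr - q² → pqr² + 3pqr - q² + q
  leading term pqr²: subtract (-3q)·g_2 from pqr² + 3pqr - q² + q → 0
The remainder is 0, so this S-polynomial contributes no new basis element.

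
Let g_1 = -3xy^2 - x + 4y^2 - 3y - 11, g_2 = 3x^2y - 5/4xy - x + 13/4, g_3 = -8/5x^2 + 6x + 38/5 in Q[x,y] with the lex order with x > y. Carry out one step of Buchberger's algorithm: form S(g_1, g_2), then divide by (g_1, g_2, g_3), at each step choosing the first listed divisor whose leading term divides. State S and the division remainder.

lcm(LM(g_1), LM(g_2)) = x^2y^2.
S = (lcm/LT(g_1))·g_1 − (lcm/LT(g_2))·g_2 = 1/3x^2 - 11/12xy^2 + 4/3xy + 11/3x - 13/12y.
Reduce S modulo (g_1, g_2, g_3) in that order:
  leading term x^2: subtract (-5/24)·g_3 from 1/3x^2 - 11/12xy^2 + 4/3xy + 11/3x - 13/12y → -11/12xy^2 + 4/3xy + 59/12x - 13/12y + 19/12
  leading term xy^2: subtract (11/36)·g_1 from -11/12xy^2 + 4/3xy + 59/12x - 13/12y + 19/12 → 4/3xy + 47/9x - 11/9y^2 - 1/6y + 89/18
  leading term xy: no divisor's leading term divides it; move 4/3xy to the remainder.
  leading term x: no divisor's leading term divides it; move 47/9x to the remainder.
  leading term y^2: no divisor's leading term divides it; move -11/9y^2 to the remainder.
  leading term y: no divisor's leading term divides it; move -1/6y to the remainder.
  leading term 1: no divisor's leading term divides it; move 89/18 to the remainder.
The remainder 4/3xy + 47/9x - 11/9y^2 - 1/6y + 89/18 is nonzero, so it would be added as the next basis element.
This is the inner loop of Buchberger's algorithm — each nonzero remainder becomes a new basis element.

S(g_1, g_2) = 1/3x^2 - 11/12xy^2 + 4/3xy + 11/3x - 13/12y; remainder on division = 4/3xy + 47/9x - 11/9y^2 - 1/6y + 89/18.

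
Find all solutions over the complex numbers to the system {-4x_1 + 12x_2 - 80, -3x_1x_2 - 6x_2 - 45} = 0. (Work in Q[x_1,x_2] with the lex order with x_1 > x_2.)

Compute a lex Gröbner basis by Buchberger's algorithm.
f_1 = -4x_1 + 12x_2 - 80, LT = x_1.
f_2 = -3x_1x_2 - 6x_2 - 45, LT = x_1x_2.

S(f_1,f_2): lcm = x_1x_2. S = -3x_2^2 + 18x_2 - 15.
  reduce S modulo (f_1, f_2):
  remainder -3x_2^2 + 18x_2 - 15 ≠ 0; add h_3 = -3x_2^2 + 18x_2 - 15 to the basis.

The other S-polynomials (S(f_1,h_3), S(f_2,h_3)) all reduce to 0 modulo the current basis, so we have a Gröbner basis.
Inter-reduce: drop elements whose leading term is divisible by another's, tail-reduce, and make monic.
Reduced Gröbner basis: {x_1 - 3x_2 + 20, x_2^2 - 6x_2 + 5}.

The lex basis is triangular: the last element involves only x_2. Solving x_2^2 - 6x_2 + 5 = 0 gives x_2 ∈ {1, 5}; substituting each value into the earlier elements determines the remaining variables.
  x_2 = 1: the earlier basis element becomes x_1 + 17 = 0, giving x_1 = -17 — point (-17, 1).
  x_2 = 5: the earlier basis element becomes x_1 + 5 = 0, giving x_1 = -5 — point (-5, 5).

{(-17, 1), (-5, 5)}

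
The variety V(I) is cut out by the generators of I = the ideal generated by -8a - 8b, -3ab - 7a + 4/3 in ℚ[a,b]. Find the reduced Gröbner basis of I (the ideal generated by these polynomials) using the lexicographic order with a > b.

f_1 = -8a - 8b, LT = a.
f_2 = -3ab - 7a + 4/3, LT = ab.

S(f_1,f_2): lcm = ab. S = -7/3a + b² + 4/9.
  leading term a: subtract (7/24)·f_1 from -7/3a + b² + 4/9 → b² + 7/3b + 4/9
  leading term b²: no divisor's leading term divides it; move b² to the remainder.
  leading term b: no divisor's leading term divides it; move 7/3b to the remainder.
  leading term 1: no divisor's leading term divides it; move 4/9 to the remainder.
  remainder b² + 7/3b + 4/9 ≠ 0; add g_3 = b² + 7/3b + 4/9 to the basis.

The other S-polynomials (S(f_1,g_3), S(f_2,g_3)) all reduce to 0 modulo the current basis, so we have a Gröbner basis.
Inter-reduce: drop elements whose leading term is divisible by another's, tail-reduce, and make monic.

G = {a + b, b² + 7/3b + 4/9}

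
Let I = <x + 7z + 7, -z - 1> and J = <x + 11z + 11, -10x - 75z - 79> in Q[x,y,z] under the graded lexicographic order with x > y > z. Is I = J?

Equality of ideals is decidable: compute both reduced Gröbner bases (unique for the ordering) and check whether they agree.
Buchberger on the first generating set:
f_1 = x + 7z + 7, LT = x.
f_2 = -z - 1, LT = z.

The S-polynomials (S(f_1,f_2)) all reduce to 0 modulo the current basis, so we have a Gröbner basis.
Inter-reduce: drop elements whose leading term is divisible by another's, tail-reduce, and make monic.
Reduced Gröbner basis: {x, z + 1}.

Buchberger on the second generating set:
h_1 = x + 11z + 11, LT = x.
h_2 = -10x - 75z - 79, LT = x.

S(h_1,h_2): lcm = x. S = 7/2z + 31/10.
  leading term z: no divisor's leading term divides it; move 7/2z to the remainder.
  leading term 1: no divisor's leading term divides it; move 31/10 to the remainder.
  remainder 7/2z + 31/10 ≠ 0; add k_3 = 7/2z + 31/10 to the basis.

The other S-polynomials (S(h_1,k_3), S(h_2,k_3)) all reduce to 0 modulo the current basis, so we have a Gröbner basis.
Inter-reduce: drop elements whose leading term is divisible by another's, tail-reduce, and make monic.
Reduced Gröbner basis: {x + 44/35, z + 31/35}.

Since the reduced bases disagree, the two ideals are not the same.

No, the ideals differ.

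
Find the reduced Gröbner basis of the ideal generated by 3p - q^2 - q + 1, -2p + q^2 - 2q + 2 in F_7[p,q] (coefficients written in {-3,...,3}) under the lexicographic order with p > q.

f_1 = 3p - q^2 - q + 1, LT = p.
f_2 = -2p + q^2 - 2q + 2, LT = p.

S(f_1,f_2): lcm = p. S = -q^2 + q - 1.
  reduce S modulo (f_1, f_2):
  remainder -q^2 + q - 1 ≠ 0; add g_3 = -q^2 + q - 1 to the basis.

The other S-polynomials (S(f_1,g_3), S(f_2,g_3)) all reduce to 0 modulo the current basis, so we have a Gröbner basis.
Inter-reduce: drop elements whose leading term is divisible by another's, tail-reduce, and make monic.

G = {p - 3q + 3, q^2 - q + 1}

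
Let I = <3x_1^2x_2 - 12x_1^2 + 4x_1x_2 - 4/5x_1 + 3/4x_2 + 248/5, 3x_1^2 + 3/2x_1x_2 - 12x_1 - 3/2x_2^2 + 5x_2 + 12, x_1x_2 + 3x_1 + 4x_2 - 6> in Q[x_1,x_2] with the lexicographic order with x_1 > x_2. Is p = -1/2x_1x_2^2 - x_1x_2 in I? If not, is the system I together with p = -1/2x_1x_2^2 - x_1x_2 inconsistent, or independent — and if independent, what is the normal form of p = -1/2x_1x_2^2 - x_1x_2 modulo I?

First compute the reduced Gröbner basis of I by Buchberger's algorithm.
f_1 = 3x_1^2x_2 - 12x_1^2 + 4x_1x_2 - 4/5x_1 + 3/4x_2 + 248/5, LT = x_1^2x_2.
f_2 = 3x_1^2 + 3/2x_1x_2 - 12x_1 - 3/2x_2^2 + 5x_2 + 12, LT = x_1^2.
f_3 = x_1x_2 + 3x_1 + 4x_2 - 6, LT = x_1x_2.

S(f_1,f_2): lcm = x_1^2x_2. S = -4x_1^2 - 1/2x_1x_2^2 + 16/3x_1x_2 - 4/15x_1 + 1/2x_2^3 - 5/3x_2^2 - 15/4x_2 + 248/15.
  reduce S modulo (f_1, f_2, f_3):
  remainder -1283/30x_1 + 1/2x_2^3 - 5/3x_2^2 - 425/12x_2 + 1283/15 ≠ 0; add h_4 = -1283/30x_1 + 1/2x_2^3 - 5/3x_2^2 - 425/12x_2 + 1283/15 to the basis.

S(f_1,f_3): lcm = x_1^2x_2. S = -7x_1^2 - 8/3x_1x_2 + 86/15x_1 + 1/4x_2 + 248/15.
  reduce S modulo (f_1, f_2, f_3, h_4):
  remainder -743/2566x_2^3 - 19513/7698x_2^2 + 37327/1283x_2 ≠ 0; add h_5 = -743/2566x_2^3 - 19513/7698x_2^2 + 37327/1283x_2 to the basis.

S(f_1,h_4): lcm = x_1^2x_2. S = -4x_1^2 + 15/1283x_1x_2^4 - 50/1283x_1x_2^3 - 2125/2566x_1x_2^2 + 10/3x_1x_2 - 4/15x_1 + 1/4x_2 + 248/15.
  reduce S modulo (f_1, f_2, f_3, h_4, h_5):
  remainder -8753205259/1416557734x_2^2 + 28008273734/708278867x_2 ≠ 0; add h_6 = -8753205259/1416557734x_2^2 + 28008273734/708278867x_2 to the basis.

S(f_2,h_4): lcm = x_1^2. S = 15/1283x_1x_2^3 - 50/1283x_1x_2^2 - 421/1283x_1x_2 - 2x_1 - 1/2x_2^2 + 5/3x_2 + 4.
  reduce S modulo (f_1, f_2, f_3, h_4, h_5, h_6):
  remainder -9183035266/26259615777x_2 ≠ 0; add h_7 = -9183035266/26259615777x_2 to the basis.

The other S-polynomials (S(f_2,f_3), S(f_3,h_4), S(f_1,h_5), S(f_2,h_5), S(f_3,h_5), S(h_4,h_5), S(f_1,h_6), S(f_2,h_6), S(f_3,h_6), S(h_4,h_6), S(h_5,h_6), S(f_1,h_7), S(f_2,h_7), S(f_3,h_7), S(h_4,h_7), S(h_5,h_7), S(h_6,h_7)) all reduce to 0 modulo the current basis, so we have a Gröbner basis.
Inter-reduce: drop elements whose leading term is divisible by another's, tail-reduce, and make monic.
Reduced Gröbner basis: {x_1 - 2, x_2}.
Label its elements g_1 = x_1 - 2, g_2 = x_2.

Reduce p = -1/2x_1x_2^2 - x_1x_2 modulo G:
  leading term x_1x_2^2: subtract (-1/2x_2^2)·g_1 from -1/2x_1x_2^2 - x_1x_2 → -x_1x_2 - x_2^2
  leading term x_1x_2: subtract (-x_2)·g_1 from -x_1x_2 - x_2^2 → -x_2^2 - 2x_2
  leading term x_2^2: subtract (-x_2)·g_2 from -x_2^2 - 2x_2 → -2x_2
  leading term x_2: subtract (-2)·g_2 from -2x_2 → 0
  normal form = 0.
Since the normal form is 0, p ∈ I.

-1/2x_1x_2^2 - x_1x_2 lies in I (it reduces to 0).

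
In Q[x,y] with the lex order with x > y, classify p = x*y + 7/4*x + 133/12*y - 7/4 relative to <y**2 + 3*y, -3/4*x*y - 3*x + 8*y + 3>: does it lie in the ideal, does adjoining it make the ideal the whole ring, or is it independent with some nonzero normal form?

x*y + 7/4*x + 133/12*y - 7/4 lies in I (it reduces to 0).

First compute the reduced Gröbner basis of I by Buchberger's algorithm.
f_1 = y**2 + 3*y, LT = y**2.
f_2 = -3/4*x*y - 3*x + 8*y + 3, LT = x*y.

S(f_1,f_2): lcm = x*y**2. S = -x*y + 32/3*y**2 + 4*y.
  reduce S modulo (f_1, f_2):
  remainder 4*x - 116/3*y - 4 ≠ 0; add h_3 = 4*x - 116/3*y - 4 to the basis.

The other S-polynomials (S(f_1,h_3), S(f_2,h_3)) all reduce to 0 modulo the current basis, so we have a Gröbner basis.
Inter-reduce: drop elements whose leading term is divisible by another's, tail-reduce, and make monic.
Reduced Gröbner basis: {x - 29/3*y - 1, y**2 + 3*y}.
Label its elements g_1 = x - 29/3*y - 1, g_2 = y**2 + 3*y.

Reduce p = x*y + 7/4*x + 133/12*y - 7/4 modulo G:
  leading term x*y: subtract (y)·g_1 from x*y + 7/4*x + 133/12*y - 7/4 → 7/4*x + 29/3*y**2 + 145/12*y - 7/4
  leading term x: subtract (7/4)·g_1 from 7/4*x + 29/3*y**2 + 145/12*y - 7/4 → 29/3*y**2 + 29*y
  leading term y**2: subtract (29/3)·g_2 from 29/3*y**2 + 29*y → 0
  normal form = 0.
Since the normal form is 0, p ∈ I.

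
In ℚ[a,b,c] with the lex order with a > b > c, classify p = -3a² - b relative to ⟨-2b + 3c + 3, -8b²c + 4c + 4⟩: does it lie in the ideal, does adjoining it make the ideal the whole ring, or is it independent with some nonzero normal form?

-3a² - b is independent of I; its normal form modulo I is -3a² - 3/2c - 3/2.

First compute the reduced Gröbner basis of I by Buchberger's algorithm.
f_1 = -2b + 3c + 3, LT = b.
f_2 = -8b²c + 4c + 4, LT = b²c.

S(f_1,f_2): lcm = b²c. S = -3/2bc² - 3/2bc + ½c + ½.
  leading term bc²: subtract (¾c²)·f_1 from -3/2bc² - 3/2bc + ½c + ½ → -3/2bc - 9/4c³ - 9/4c² + ½c + ½
  leading term bc: subtract (¾c)·f_1 from -3/2bc - 9/4c³ - 9/4c² + ½c + ½ → -9/4c³ - 9/2c² - 7/4c + ½
  leading term c³: no divisor's leading term divides it; move -9/4c³ to the remainder.
  leading term c²: no divisor's leading term divides it; move -9/2c² to the remainder.
  leading term c: no divisor's leading term divides it; move -7/4c to the remainder.
  leading term 1: no divisor's leading term divides it; move ½ to the remainder.
  remainder -9/4c³ - 9/2c² - 7/4c + ½ ≠ 0; add h_3 = -9/4c³ - 9/2c² - 7/4c + ½ to the basis.

The other S-polynomials (S(f_1,h_3), S(f_2,h_3)) all reduce to 0 modulo the current basis, so we have a Gröbner basis.
Inter-reduce: drop elements whose leading term is divisible by another's, tail-reduce, and make monic.
Reduced Gröbner basis: {b - 3/2c - 3/2, c³ + 2c² + 7/9c - 2/9}.
Label its elements g_1 = b - 3/2c - 3/2, g_2 = c³ + 2c² + 7/9c - 2/9.

Reduce p = -3a² - b modulo G:
  leading term a²: no divisor's leading term divides it; move -3a² to the remainder.
  leading term b: subtract (-1)·g_1 from -b → -3/2c - 3/2
  leading term c: no divisor's leading term divides it; move -3/2c to the remainder.
  leading term 1: no divisor's leading term divides it; move -3/2 to the remainder.
  normal form = -3a² - 3/2c - 3/2.
The normal form is nonzero, so p ∉ I. Since p minus its normal form lies in I, I + (p) = I + (r) where r = -3a² - 3/2c - 3/2; decide whether this ideal is the whole ring.
Run Buchberger on G together with r (pairs among the g_i already reduce to 0 since G is a Gröbner basis):
g_1 = b - 3/2c - 3/2, LT = b.
g_2 = c³ + 2c² + 7/9c - 2/9, LT = c³.
r = -3a² - 3/2c - 3/2, LT = a².

The S-polynomials (S(g_1,g_2), S(g_1,r), S(g_2,r)) all reduce to 0 modulo the current basis, so we have a Gröbner basis.
Inter-reduce: drop elements whose leading term is divisible by another's, tail-reduce, and make monic.
Reduced Gröbner basis: {a² + ½c + ½, b - 3/2c - 3/2, c³ + 2c² + 7/9c - 2/9}.
The reduced Gröbner basis of I + (p) is {a² + ½c + ½, b - 3/2c - 3/2, c³ + 2c² + 7/9c - 2/9} ≠ {1}, a proper ideal, so the enlarged system stays consistent: p is independent of I, with normal form -3a² - 3/2c - 3/2.

Ideal membership is decidable via reduction modulo a Gröbner basis.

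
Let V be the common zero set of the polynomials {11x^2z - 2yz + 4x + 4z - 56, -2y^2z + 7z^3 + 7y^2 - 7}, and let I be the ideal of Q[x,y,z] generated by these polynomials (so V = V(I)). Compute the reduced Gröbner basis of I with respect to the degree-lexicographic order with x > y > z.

G = {x^2y^2 + 8/77xy^2 - 4/11xz^2 - 2/11y^3 - x^2 - 12/11y^2 + 56/11z^2 + 2/11y - 4/11, x^2z - 2/11yz + 4/11x + 4/11z - 56/11, y^2z - 7/2z^3 - 7/2y^2 + 7/2}

f_1 = 11x^2z - 2yz + 4x + 4z - 56, LT = x^2z.
f_2 = -2y^2z + 7z^3 + 7y^2 - 7, LT = y^2z.

S(f_1,f_2): lcm = x^2y^2z. S = 7/2x^2z^3 + 7/2x^2y^2 - 2/11y^3z + 4/11xy^2 + 4/11y^2z - 7/2x^2 - 56/11y^2.
  reduce S modulo (f_1, f_2):
  remainder 7/2x^2y^2 + 4/11xy^2 - 14/11xz^2 - 7/11y^3 - 7/2x^2 - 42/11y^2 + 196/11z^2 + 7/11y - 14/11 ≠ 0; add g_3 = 7/2x^2y^2 + 4/11xy^2 - 14/11xz^2 - 7/11y^3 - 7/2x^2 - 42/11y^2 + 196/11z^2 + 7/11y - 14/11 to the basis.

The other S-polynomials (S(f_1,g_3), S(f_2,g_3)) all reduce to 0 modulo the current basis, so we have a Gröbner basis.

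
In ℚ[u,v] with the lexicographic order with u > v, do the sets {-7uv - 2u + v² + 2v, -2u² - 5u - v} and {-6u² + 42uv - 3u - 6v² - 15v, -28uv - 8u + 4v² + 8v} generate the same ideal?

Yes, the ideals are equal.

Since reduced Gröbner bases are canonical representatives of ideals under a given ordering, it suffices to compute and compare them.
Buchberger on the first generating set:
f_1 = -7uv - 2u + v² + 2v, LT = uv.
f_2 = -2u² - 5u - v, LT = u².

S(f_1,f_2): lcm = u²v. S = 2/7u² - 1/7uv² - 39/14uv - ½v².
  leading term u²: subtract (-1/7)·f_2 from 2/7u² - 1/7uv² - 39/14uv - ½v² → -1/7uv² - 39/14uv - 5/7u - ½v² - 1/7v
  leading term uv²: subtract (1/49v)·f_1 from -1/7uv² - 39/14uv - 5/7u - ½v² - 1/7v → -269/98uv - 5/7u - 1/49v³ - 53/98v² - 1/7v
  leading term uv: subtract (269/686)·f_1 from -269/98uv - 5/7u - 1/49v³ - 53/98v² - 1/7v → 24/343u - 1/49v³ - 320/343v² - 318/343v
  leading term u: no divisor's leading term divides it; move 24/343u to the remainder.
  leading term v³: no divisor's leading term divides it; move -1/49v³ to the remainder.
  leading term v²: no divisor's leading term divides it; move -320/343v² to the remainder.
  leading term v: no divisor's leading term divides it; move -318/343v to the remainder.
  remainder 24/343u - 1/49v³ - 320/343v² - 318/343v ≠ 0; add g_3 = 24/343u - 1/49v³ - 320/343v² - 318/343v to the basis.

S(f_1,g_3): lcm = uv. S = 2/7u + 7/24v⁴ + 40/3v³ + 367/28v² - 2/7v.
  leading term u: subtract (49/12)·g_3 from 2/7u + 7/24v⁴ + 40/3v³ + 367/28v² - 2/7v → 7/24v⁴ + 161/12v³ + 203/12v² + 7/2v
  leading term v⁴: no divisor's leading term divides it; move 7/24v⁴ to the remainder.
  leading term v³: no divisor's leading term divides it; move 161/12v³ to the remainder.
  leading term v²: no divisor's leading term divides it; move 203/12v² to the remainder.
  leading term v: no divisor's leading term divides it; move 7/2v to the remainder.
  remainder 7/24v⁴ + 161/12v³ + 203/12v² + 7/2v ≠ 0; add g_4 = 7/24v⁴ + 161/12v³ + 203/12v² + 7/2v to the basis.

The other S-polynomials (S(f_2,g_3), S(f_1,g_4), S(f_2,g_4), S(g_3,g_4)) all reduce to 0 modulo the current basis, so we have a Gröbner basis.
Inter-reduce: drop elements whose leading term is divisible by another's, tail-reduce, and make monic.
Reduced Gröbner basis: {u - 7/24v³ - 40/3v² - 53/4v, v⁴ + 46v³ + 58v² + 12v}.

Buchberger on the second generating set:
h_1 = -6u² + 42uv - 3u - 6v² - 15v, LT = u².
h_2 = -28uv - 8u + 4v² + 8v, LT = uv.

S(h_1,h_2): lcm = u²v. S = -2/7u² - 48/7uv² + 11/14uv + v³ + 5/2v².
  leading term u²: subtract (1/21)·h_1 from -2/7u² - 48/7uv² + 11/14uv + v³ + 5/2v² → -48/7uv² - 17/14uv + 1/7u + v³ + 39/14v² + 5/7v
  leading term uv²: subtract (12/49v)·h_2 from -48/7uv² - 17/14uv + 1/7u + v³ + 39/14v² + 5/7v → 73/98uv + 1/7u + 1/49v³ + 81/98v² + 5/7v
  leading term uv: subtract (-73/2744)·h_2 from 73/98uv + 1/7u + 1/49v³ + 81/98v² + 5/7v → -24/343u + 1/49v³ + 320/343v² + 318/343v
  leading term u: no divisor's leading term divides it; move -24/343u to the remainder.
  leading term v³: no divisor's leading term divides it; move 1/49v³ to the remainder.
  leading term v²: no divisor's leading term divides it; move 320/343v² to the remainder.
  leading term v: no divisor's leading term divides it; move 318/343v to the remainder.
  remainder -24/343u + 1/49v³ + 320/343v² + 318/343v ≠ 0; add k_3 = -24/343u + 1/49v³ + 320/343v² + 318/343v to the basis.

S(h_1,k_3): lcm = u². S = 7/24uv³ + 40/3uv² + 25/4uv + ½u + v² + 5/2v.
  leading term uv³: subtract (-1/96v²)·h_2 from 7/24uv³ + 40/3uv² + 25/4uv + ½u + v² + 5/2v → 53/4uv² + 25/4uv + ½u + 1/24v⁴ + 1/12v³ + v² + 5/2v
  leading term uv²: subtract (-53/112v)·h_2 from 53/4uv² + 25/4uv + ½u + 1/24v⁴ + 1/12v³ + v² + 5/2v → 69/28uv + ½u + 1/24v⁴ + 83/42v³ + 67/14v² + 5/2v
  leading term uv: subtract (-69/784)·h_2 from 69/28uv + ½u + 1/24v⁴ + 83/42v³ + 67/14v² + 5/2v → -10/49u + 1/24v⁴ + 83/42v³ + 1007/196v² + 157/49v
  leading term u: subtract (35/12)·k_3 from -10/49u + 1/24v⁴ + 83/42v³ + 1007/196v² + 157/49v → 1/24v⁴ + 23/12v³ + 29/12v² + ½v
  leading term v⁴: no divisor's leading term divides it; move 1/24v⁴ to the remainder.
  leading term v³: no divisor's leading term divides it; move 23/12v³ to the remainder.
  leading term v²: no divisor's leading term divides it; move 29/12v² to the remainder.
  leading term v: no divisor's leading term divides it; move ½v to the remainder.
  remainder 1/24v⁴ + 23/12v³ + 29/12v² + ½v ≠ 0; add k_4 = 1/24v⁴ + 23/12v³ + 29/12v² + ½v to the basis.

The other S-polynomials (S(h_2,k_3), S(h_1,k_4), S(h_2,k_4), S(k_3,k_4)) all reduce to 0 modulo the current basis, so we have a Gröbner basis.
Inter-reduce: drop elements whose leading term is divisible by another's, tail-reduce, and make monic.
Reduced Gröbner basis: {u - 7/24v³ - 40/3v² - 53/4v, v⁴ + 46v³ + 58v² + 12v}.

The two bases agree; hence the ideals are identical.
The choice of monomial ordering does not affect the verdict — as long as both bases are computed under the same ordering, their equality decides ideal equality.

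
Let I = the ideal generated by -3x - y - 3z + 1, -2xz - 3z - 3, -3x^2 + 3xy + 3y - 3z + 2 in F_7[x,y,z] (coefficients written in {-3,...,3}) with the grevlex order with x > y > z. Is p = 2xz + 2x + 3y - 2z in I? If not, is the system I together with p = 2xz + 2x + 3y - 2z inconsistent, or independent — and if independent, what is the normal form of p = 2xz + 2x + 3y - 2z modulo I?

2xz + 2x + 3y - 2z lies in I (it reduces to 0).

First compute the reduced Gröbner basis of I by Buchberger's algorithm.
f_1 = -3x - y - 3z + 1, LT = x.
f_2 = -2xz - 3z - 3, LT = xz.
f_3 = -3x^2 + 3xy + 3y - 3z + 2, LT = x^2.

S(f_1,f_2): lcm = xz. S = -2yz + z^2 - 3z + 2.
  leading term yz: no divisor's leading term divides it; move -2yz to the remainder.
  leading term z^2: no divisor's leading term divides it; move z^2 to the remainder.
  leading term z: no divisor's leading term divides it; move -3z to the remainder.
  leading term 1: no divisor's leading term divides it; move 2 to the remainder.
  remainder -2yz + z^2 - 3z + 2 ≠ 0; add h_4 = -2yz + z^2 - 3z + 2 to the basis.

S(f_1,f_3): lcm = x^2. S = -xy + xz + 2x + y - z + 3.
  leading term xy: subtract (-2y)·f_1 from -xy + xz + 2x + y - z + 3 → -2y^2 + xz + yz + 2x + 3y - z + 3
  leading term y^2: no divisor's leading term divides it; move -2y^2 to the remainder.
  leading term xz: subtract (2z)·f_1 from xz + yz + 2x + 3y - z + 3 → 3yz - z^2 + 2x + 3y - 3z + 3
  leading term yz: subtract (2)·h_4 from 3yz - z^2 + 2x + 3y - 3z + 3 → -3z^2 + 2x + 3y + 3z - 1
  leading term z^2: no divisor's leading term divides it; move -3z^2 to the remainder.
  leading term x: subtract (-3)·f_1 from 2x + 3y + 3z - 1 → z + 2
  leading term z: no divisor's leading term divides it; move z to the remainder.
  leading term 1: no divisor's leading term divides it; move 2 to the remainder.
  remainder -2y^2 - 3z^2 + z + 2 ≠ 0; add h_5 = -2y^2 - 3z^2 + z + 2 to the basis.

S(f_2,f_3): lcm = x^2z. S = xyz - 2xz + yz - z^2 - 2x + 3z.
  leading term xyz: subtract (2yz)·f_1 from xyz - 2xz + yz - z^2 - 2x + 3z → 2y^2z - yz^2 - 2xz - yz - z^2 - 2x + 3z
  leading term y^2z: subtract (-y)·h_4 from 2y^2z - yz^2 - 2xz - yz - z^2 - 2x + 3z → -2xz + 3yz - z^2 - 2x + 2y + 3z
  leading term xz: subtract (3z)·f_1 from -2xz + 3yz - z^2 - 2x + 2y + 3z → -yz + z^2 - 2x + 2y
  leading term yz: subtract (-3)·h_4 from -yz + z^2 - 2x + 2y → -3z^2 - 2x + 2y - 2z - 1
  leading term z^2: no divisor's leading term divides it; move -3z^2 to the remainder.
  leading term x: subtract (3)·f_1 from -2x + 2y - 2z - 1 → -2y + 3
  leading term y: no divisor's leading term divides it; move -2y to the remainder.
  leading term 1: no divisor's leading term divides it; move 3 to the remainder.
  remainder -3z^2 - 2y + 3 ≠ 0; add h_6 = -3z^2 - 2y + 3 to the basis.

S(f_1,h_4): leading monomials are coprime, so the S-polynomial reduces to 0 (Buchberger's first criterion).
S(f_2,h_4): lcm = xyz. S = -3xz^2 + 2xz - 2yz + x - 2y.
  leading term xz^2: subtract (z^2)·f_1 from -3xz^2 + 2xz - 2yz + x - 2y → yz^2 + 3z^3 + 2xz - 2yz - z^2 + x - 2y
  leading term yz^2: subtract (3z)·h_4 from yz^2 + 3z^3 + 2xz - 2yz - z^2 + x - 2y → 2xz - 2yz + z^2 + x - 2y + z
  leading term xz: subtract (-3z)·f_1 from 2xz - 2yz + z^2 + x - 2y + z → 2yz - z^2 + x - 2y - 3z
  leading term yz: subtract (-1)·h_4 from 2yz - z^2 + x - 2y - 3z → x - 2y + z + 2
  leading term x: subtract (2)·f_1 from x - 2y + z + 2 → 0
  remainder 0.

S(f_3,h_4): leading monomials are coprime, so the S-polynomial reduces to 0 (Buchberger's first criterion).
S(f_1,h_5): leading monomials are coprime, so the S-polynomial reduces to 0 (Buchberger's first criterion).
S(f_2,h_5): leading monomials are coprime, so the S-polynomial reduces to 0 (Buchberger's first criterion).
S(f_3,h_5): leading monomials are coprime, so the S-polynomial reduces to 0 (Buchberger's first criterion).
S(h_4,h_5): lcm = y^2z. S = 3yz^2 + 2z^3 - 2yz - 3z^2 - y + z.
  leading term yz^2: subtract (2z)·h_4 from 3yz^2 + 2z^3 - 2yz - 3z^2 - y + z → -2yz + 3z^2 - y - 3z
  leading term yz: subtract (1)·h_4 from -2yz + 3z^2 - y - 3z → 2z^2 - y - 2
  leading term z^2: subtract (-3)·h_6 from 2z^2 - y - 2 → 0
  remainder 0.

S(f_1,h_6): leading monomials are coprime, so the S-polynomial reduces to 0 (Buchberger's first criterion).
S(f_2,h_6): lcm = xz^2. S = -3xy - 2z^2 + x - 2z.
  leading term xy: subtract (y)·f_1 from -3xy - 2z^2 + x - 2z → y^2 + 3yz - 2z^2 + x - y - 2z
  leading term y^2: subtract (3)·h_5 from y^2 + 3yz - 2z^2 + x - y - 2z → 3yz + x - y + 2z + 1
  leading term yz: subtract (2)·h_4 from 3yz + x - y + 2z + 1 → -2z^2 + x - y + z - 3
  leading term z^2: subtract (3)·h_6 from -2z^2 + x - y + z - 3 → x - 2y + z + 2
  leading term x: subtract (2)·f_1 from x - 2y + z + 2 → 0
  remainder 0.

S(f_3,h_6): leading monomials are coprime, so the S-polynomial reduces to 0 (Buchberger's first criterion).
S(h_4,h_6): lcm = yz^2. S = 3z^3 - 3y^2 - 2z^2 + y - z.
  leading term z^3: subtract (-z)·h_6 from 3z^3 - 3y^2 - 2z^2 + y - z → -3y^2 - 2yz - 2z^2 + y + 2z
  leading term y^2: subtract (-2)·h_5 from -3y^2 - 2yz - 2z^2 + y + 2z → -2yz - z^2 + y - 3z - 3
  leading term yz: subtract (1)·h_4 from -2yz - z^2 + y - 3z - 3 → -2z^2 + y + 2
  leading term z^2: subtract (3)·h_6 from -2z^2 + y + 2 → 0
  remainder 0.

S(h_5,h_6): leading monomials are coprime, so the S-polynomial reduces to 0 (Buchberger's first criterion).
Every S-polynomial of the final basis reduces to 0, so we have a Gröbner basis.
Inter-reduce: drop elements whose leading term is divisible by another's, tail-reduce, and make monic.
Reduced Gröbner basis: {y^2 - y + 3z - 3, yz - 2y - 2z + 2, z^2 + 3y - 1, x - 2y + z + 2}.
Label its elements g_1 = y^2 - y + 3z - 3, g_2 = yz - 2y - 2z + 2, g_3 = z^2 + 3y - 1, g_4 = x - 2y + z + 2.

Reduce p = 2xz + 2x + 3y - 2z modulo G:
  leading term xz: subtract (2z)·g_4 from 2xz + 2x + 3y - 2z → -3yz - 2z^2 + 2x + 3y + z
  leading term yz: subtract (-3)·g_2 from -3yz - 2z^2 + 2x + 3y + z → -2z^2 + 2x - 3y + 2z - 1
  leading term z^2: subtract (-2)·g_3 from -2z^2 + 2x - 3y + 2z - 1 → 2x + 3y + 2z - 3
  leading term x: subtract (2)·g_4 from 2x + 3y + 2z - 3 → 0
  normal form = 0.
Since the normal form is 0, p ∈ I.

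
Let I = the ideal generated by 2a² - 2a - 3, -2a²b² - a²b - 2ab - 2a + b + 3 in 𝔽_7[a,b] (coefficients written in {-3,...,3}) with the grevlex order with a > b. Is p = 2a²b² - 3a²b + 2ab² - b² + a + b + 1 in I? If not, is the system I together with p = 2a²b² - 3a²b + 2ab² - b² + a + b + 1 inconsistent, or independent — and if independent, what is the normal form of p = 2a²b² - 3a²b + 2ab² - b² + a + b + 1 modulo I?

First compute the reduced Gröbner basis of I by Buchberger's algorithm.
f_1 = 2a² - 2a - 3, LT = a².
f_2 = -2a²b² - a²b - 2ab - 2a + b + 3, LT = a²b².

S(f_1,f_2): lcm = a²b². S = 3a²b - ab² - ab + 2b² - a - 3b - 2.
  reduce S modulo (f_1, f_2):
  remainder -ab² + 2ab + 2b² - a - 2b - 2 ≠ 0; add h_3 = -ab² + 2ab + 2b² - a - 2b - 2 to the basis.

S(f_1,h_3): lcm = a²b². S = 2a²b + ab² - a² - 2ab + 2b² - 2a.
  reduce S modulo (f_1, f_2, h_3):
  remainder 2ab - 3b² + 3a + b ≠ 0; add h_4 = 2ab - 3b² + 3a + b to the basis.

S(f_2,h_4): lcm = a²b². S = -2ab³ - a²b + 3ab² + ab + a + 3b + 2.
  reduce S modulo (f_1, f_2, h_3, h_4):
  remainder 3b³ + 2b² + 2a - 3b - 3 ≠ 0; add h_5 = 3b³ + 2b² + 2a - 3b - 3 to the basis.

The other S-polynomials (S(f_2,h_3), S(f_1,h_4), S(h_3,h_4), S(f_1,h_5), S(f_2,h_5), S(h_3,h_5), S(h_4,h_5)) all reduce to 0 modulo the current basis, so we have a Gröbner basis.
Inter-reduce: drop elements whose leading term is divisible by another's, tail-reduce, and make monic.
Reduced Gröbner basis: {b³ + 3b² + 3a - b - 1, a² - a + 2, ab + 2b² - 2a - 3b}.
Label its elements g_1 = b³ + 3b² + 3a - b - 1, g_2 = a² - a + 2, g_3 = ab + 2b² - 2a - 3b.

Reduce p = 2a²b² - 3a²b + 2ab² - b² + a + b + 1 modulo G:
  leading term a²b²: subtract (2b²)·g_2 from 2a²b² - 3a²b + 2ab² - b² + a + b + 1 → -3a²b - 3ab² + 2b² + a + b + 1
  leading term a²b: subtract (-3b)·g_2 from -3a²b - 3ab² + 2b² + a + b + 1 → -3ab² - 3ab + 2b² + a + 1
  leading term ab²: subtract (-3b)·g_3 from -3ab² - 3ab + 2b² + a + 1 → -b³ - 2ab + a + 1
  leading term b³: subtract (-1)·g_1 from -b³ - 2ab + a + 1 → -2ab + 3b² - 3a - b
  leading term ab: subtract (-2)·g_3 from -2ab + 3b² - 3a - b → 0
  normal form = 0.
Since the normal form is 0, p ∈ I.

Ideal membership is decidable via reduction modulo a Gröbner basis.

2a²b² - 3a²b + 2ab² - b² + a + b + 1 lies in I (it reduces to 0).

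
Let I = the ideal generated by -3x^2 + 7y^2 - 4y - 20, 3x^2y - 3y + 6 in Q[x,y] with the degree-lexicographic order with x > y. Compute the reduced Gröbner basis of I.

G = {y^3 - 4/7y^2 - 23/7y + 6/7, x^2 - 7/3y^2 + 4/3y + 20/3}

f_1 = -3x^2 + 7y^2 - 4y - 20, LT = x^2.
f_2 = 3x^2y - 3y + 6, LT = x^2y.

S(f_1,f_2): lcm = x^2y. S = -7/3y^3 + 4/3y^2 + 23/3y - 2.
  leading term y^3: no divisor's leading term divides it; move -7/3y^3 to the remainder.
  leading term y^2: no divisor's leading term divides it; move 4/3y^2 to the remainder.
  leading term y: no divisor's leading term divides it; move 23/3y to the remainder.
  leading term 1: no divisor's leading term divides it; move -2 to the remainder.
  remainder -7/3y^3 + 4/3y^2 + 23/3y - 2 ≠ 0; add g_3 = -7/3y^3 + 4/3y^2 + 23/3y - 2 to the basis.

The other S-polynomials (S(f_1,g_3), S(f_2,g_3)) all reduce to 0 modulo the current basis, so we have a Gröbner basis.
Inter-reduce: drop elements whose leading term is divisible by another's, tail-reduce, and make monic.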